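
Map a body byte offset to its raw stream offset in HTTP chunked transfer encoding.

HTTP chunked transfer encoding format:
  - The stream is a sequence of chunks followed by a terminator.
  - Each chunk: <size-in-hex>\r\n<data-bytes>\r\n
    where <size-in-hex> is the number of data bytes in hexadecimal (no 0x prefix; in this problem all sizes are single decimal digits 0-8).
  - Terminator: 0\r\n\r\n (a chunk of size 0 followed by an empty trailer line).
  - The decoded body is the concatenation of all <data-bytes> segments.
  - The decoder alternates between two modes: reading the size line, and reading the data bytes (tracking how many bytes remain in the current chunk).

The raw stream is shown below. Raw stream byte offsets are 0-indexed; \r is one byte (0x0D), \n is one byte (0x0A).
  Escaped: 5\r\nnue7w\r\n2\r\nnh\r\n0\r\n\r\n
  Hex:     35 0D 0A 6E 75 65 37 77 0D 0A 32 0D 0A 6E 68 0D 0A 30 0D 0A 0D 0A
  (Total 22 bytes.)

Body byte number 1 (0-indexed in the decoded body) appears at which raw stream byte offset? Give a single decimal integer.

Answer: 4

Derivation:
Chunk 1: stream[0..1]='5' size=0x5=5, data at stream[3..8]='nue7w' -> body[0..5], body so far='nue7w'
Chunk 2: stream[10..11]='2' size=0x2=2, data at stream[13..15]='nh' -> body[5..7], body so far='nue7wnh'
Chunk 3: stream[17..18]='0' size=0 (terminator). Final body='nue7wnh' (7 bytes)
Body byte 1 at stream offset 4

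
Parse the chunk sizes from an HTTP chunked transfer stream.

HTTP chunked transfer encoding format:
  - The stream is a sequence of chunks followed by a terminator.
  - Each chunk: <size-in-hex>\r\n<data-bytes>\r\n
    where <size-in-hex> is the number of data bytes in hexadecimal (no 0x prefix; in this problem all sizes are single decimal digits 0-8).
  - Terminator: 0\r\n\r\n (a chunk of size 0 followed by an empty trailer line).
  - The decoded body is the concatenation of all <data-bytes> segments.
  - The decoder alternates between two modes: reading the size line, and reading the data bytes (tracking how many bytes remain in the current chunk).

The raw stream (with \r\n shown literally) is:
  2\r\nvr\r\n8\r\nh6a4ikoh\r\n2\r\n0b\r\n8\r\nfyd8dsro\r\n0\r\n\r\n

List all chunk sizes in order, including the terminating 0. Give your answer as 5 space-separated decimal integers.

Answer: 2 8 2 8 0

Derivation:
Chunk 1: stream[0..1]='2' size=0x2=2, data at stream[3..5]='vr' -> body[0..2], body so far='vr'
Chunk 2: stream[7..8]='8' size=0x8=8, data at stream[10..18]='h6a4ikoh' -> body[2..10], body so far='vrh6a4ikoh'
Chunk 3: stream[20..21]='2' size=0x2=2, data at stream[23..25]='0b' -> body[10..12], body so far='vrh6a4ikoh0b'
Chunk 4: stream[27..28]='8' size=0x8=8, data at stream[30..38]='fyd8dsro' -> body[12..20], body so far='vrh6a4ikoh0bfyd8dsro'
Chunk 5: stream[40..41]='0' size=0 (terminator). Final body='vrh6a4ikoh0bfyd8dsro' (20 bytes)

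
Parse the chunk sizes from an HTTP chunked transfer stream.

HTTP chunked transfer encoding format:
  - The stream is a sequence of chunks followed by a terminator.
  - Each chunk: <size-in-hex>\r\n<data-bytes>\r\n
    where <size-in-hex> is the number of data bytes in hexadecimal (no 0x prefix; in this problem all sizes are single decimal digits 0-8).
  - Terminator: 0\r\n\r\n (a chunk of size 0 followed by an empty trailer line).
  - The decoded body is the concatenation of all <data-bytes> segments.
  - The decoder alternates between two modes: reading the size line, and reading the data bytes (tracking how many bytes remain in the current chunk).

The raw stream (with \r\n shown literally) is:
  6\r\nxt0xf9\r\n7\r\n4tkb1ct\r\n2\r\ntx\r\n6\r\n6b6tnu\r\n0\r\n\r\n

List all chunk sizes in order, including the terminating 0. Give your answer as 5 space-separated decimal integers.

Chunk 1: stream[0..1]='6' size=0x6=6, data at stream[3..9]='xt0xf9' -> body[0..6], body so far='xt0xf9'
Chunk 2: stream[11..12]='7' size=0x7=7, data at stream[14..21]='4tkb1ct' -> body[6..13], body so far='xt0xf94tkb1ct'
Chunk 3: stream[23..24]='2' size=0x2=2, data at stream[26..28]='tx' -> body[13..15], body so far='xt0xf94tkb1cttx'
Chunk 4: stream[30..31]='6' size=0x6=6, data at stream[33..39]='6b6tnu' -> body[15..21], body so far='xt0xf94tkb1cttx6b6tnu'
Chunk 5: stream[41..42]='0' size=0 (terminator). Final body='xt0xf94tkb1cttx6b6tnu' (21 bytes)

Answer: 6 7 2 6 0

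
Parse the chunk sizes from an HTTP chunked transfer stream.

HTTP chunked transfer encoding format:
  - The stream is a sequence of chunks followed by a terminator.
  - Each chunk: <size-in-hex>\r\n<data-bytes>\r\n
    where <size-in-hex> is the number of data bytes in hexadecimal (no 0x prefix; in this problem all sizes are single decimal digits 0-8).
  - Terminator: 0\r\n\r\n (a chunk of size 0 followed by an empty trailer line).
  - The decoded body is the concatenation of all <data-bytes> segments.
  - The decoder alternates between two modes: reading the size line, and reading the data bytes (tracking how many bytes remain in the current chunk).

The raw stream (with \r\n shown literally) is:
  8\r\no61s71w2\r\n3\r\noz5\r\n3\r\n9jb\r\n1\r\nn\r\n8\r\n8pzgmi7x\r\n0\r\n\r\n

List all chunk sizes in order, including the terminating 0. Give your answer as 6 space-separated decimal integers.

Answer: 8 3 3 1 8 0

Derivation:
Chunk 1: stream[0..1]='8' size=0x8=8, data at stream[3..11]='o61s71w2' -> body[0..8], body so far='o61s71w2'
Chunk 2: stream[13..14]='3' size=0x3=3, data at stream[16..19]='oz5' -> body[8..11], body so far='o61s71w2oz5'
Chunk 3: stream[21..22]='3' size=0x3=3, data at stream[24..27]='9jb' -> body[11..14], body so far='o61s71w2oz59jb'
Chunk 4: stream[29..30]='1' size=0x1=1, data at stream[32..33]='n' -> body[14..15], body so far='o61s71w2oz59jbn'
Chunk 5: stream[35..36]='8' size=0x8=8, data at stream[38..46]='8pzgmi7x' -> body[15..23], body so far='o61s71w2oz59jbn8pzgmi7x'
Chunk 6: stream[48..49]='0' size=0 (terminator). Final body='o61s71w2oz59jbn8pzgmi7x' (23 bytes)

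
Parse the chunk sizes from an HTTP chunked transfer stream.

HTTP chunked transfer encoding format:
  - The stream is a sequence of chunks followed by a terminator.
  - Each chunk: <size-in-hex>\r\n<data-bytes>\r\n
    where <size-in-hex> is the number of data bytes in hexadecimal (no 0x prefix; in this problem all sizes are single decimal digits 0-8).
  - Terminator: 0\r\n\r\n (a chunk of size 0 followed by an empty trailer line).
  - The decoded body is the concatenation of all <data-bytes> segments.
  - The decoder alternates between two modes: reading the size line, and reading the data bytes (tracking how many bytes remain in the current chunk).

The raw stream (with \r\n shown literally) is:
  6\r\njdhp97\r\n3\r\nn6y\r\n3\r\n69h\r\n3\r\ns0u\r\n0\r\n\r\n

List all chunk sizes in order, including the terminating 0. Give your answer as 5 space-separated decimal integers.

Answer: 6 3 3 3 0

Derivation:
Chunk 1: stream[0..1]='6' size=0x6=6, data at stream[3..9]='jdhp97' -> body[0..6], body so far='jdhp97'
Chunk 2: stream[11..12]='3' size=0x3=3, data at stream[14..17]='n6y' -> body[6..9], body so far='jdhp97n6y'
Chunk 3: stream[19..20]='3' size=0x3=3, data at stream[22..25]='69h' -> body[9..12], body so far='jdhp97n6y69h'
Chunk 4: stream[27..28]='3' size=0x3=3, data at stream[30..33]='s0u' -> body[12..15], body so far='jdhp97n6y69hs0u'
Chunk 5: stream[35..36]='0' size=0 (terminator). Final body='jdhp97n6y69hs0u' (15 bytes)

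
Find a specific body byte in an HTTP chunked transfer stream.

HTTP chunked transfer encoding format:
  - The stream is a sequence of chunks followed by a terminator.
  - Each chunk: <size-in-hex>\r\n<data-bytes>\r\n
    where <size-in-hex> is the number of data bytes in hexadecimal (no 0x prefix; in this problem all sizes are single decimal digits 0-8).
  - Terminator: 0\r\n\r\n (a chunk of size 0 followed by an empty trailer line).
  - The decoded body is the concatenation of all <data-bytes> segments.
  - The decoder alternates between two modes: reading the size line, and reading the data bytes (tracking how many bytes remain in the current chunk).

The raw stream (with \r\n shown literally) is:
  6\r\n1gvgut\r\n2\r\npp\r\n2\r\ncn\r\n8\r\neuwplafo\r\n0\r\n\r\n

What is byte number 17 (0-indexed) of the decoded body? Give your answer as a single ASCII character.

Chunk 1: stream[0..1]='6' size=0x6=6, data at stream[3..9]='1gvgut' -> body[0..6], body so far='1gvgut'
Chunk 2: stream[11..12]='2' size=0x2=2, data at stream[14..16]='pp' -> body[6..8], body so far='1gvgutpp'
Chunk 3: stream[18..19]='2' size=0x2=2, data at stream[21..23]='cn' -> body[8..10], body so far='1gvgutppcn'
Chunk 4: stream[25..26]='8' size=0x8=8, data at stream[28..36]='euwplafo' -> body[10..18], body so far='1gvgutppcneuwplafo'
Chunk 5: stream[38..39]='0' size=0 (terminator). Final body='1gvgutppcneuwplafo' (18 bytes)
Body byte 17 = 'o'

Answer: o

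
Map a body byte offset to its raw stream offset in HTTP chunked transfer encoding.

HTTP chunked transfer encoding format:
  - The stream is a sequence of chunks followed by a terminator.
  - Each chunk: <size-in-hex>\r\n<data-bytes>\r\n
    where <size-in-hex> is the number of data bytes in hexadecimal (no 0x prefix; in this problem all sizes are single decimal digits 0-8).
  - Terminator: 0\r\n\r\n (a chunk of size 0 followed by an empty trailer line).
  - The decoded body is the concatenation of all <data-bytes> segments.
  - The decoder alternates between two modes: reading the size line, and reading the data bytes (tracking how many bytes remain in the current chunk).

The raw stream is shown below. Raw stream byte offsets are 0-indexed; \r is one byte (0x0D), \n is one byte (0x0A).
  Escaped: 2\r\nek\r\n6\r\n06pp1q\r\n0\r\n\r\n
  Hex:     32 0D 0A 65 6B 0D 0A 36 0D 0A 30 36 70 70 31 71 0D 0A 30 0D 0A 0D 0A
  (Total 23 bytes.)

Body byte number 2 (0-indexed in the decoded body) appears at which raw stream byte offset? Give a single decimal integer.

Chunk 1: stream[0..1]='2' size=0x2=2, data at stream[3..5]='ek' -> body[0..2], body so far='ek'
Chunk 2: stream[7..8]='6' size=0x6=6, data at stream[10..16]='06pp1q' -> body[2..8], body so far='ek06pp1q'
Chunk 3: stream[18..19]='0' size=0 (terminator). Final body='ek06pp1q' (8 bytes)
Body byte 2 at stream offset 10

Answer: 10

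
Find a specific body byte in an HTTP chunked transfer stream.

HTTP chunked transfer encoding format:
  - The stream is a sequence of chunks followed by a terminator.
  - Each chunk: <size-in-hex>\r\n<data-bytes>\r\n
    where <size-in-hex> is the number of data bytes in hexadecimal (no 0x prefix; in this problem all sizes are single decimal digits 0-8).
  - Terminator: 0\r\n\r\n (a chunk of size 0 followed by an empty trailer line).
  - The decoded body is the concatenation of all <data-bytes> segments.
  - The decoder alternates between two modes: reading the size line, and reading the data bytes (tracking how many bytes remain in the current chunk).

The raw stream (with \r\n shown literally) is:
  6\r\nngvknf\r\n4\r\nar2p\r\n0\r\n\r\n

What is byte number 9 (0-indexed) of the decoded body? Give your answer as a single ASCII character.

Chunk 1: stream[0..1]='6' size=0x6=6, data at stream[3..9]='ngvknf' -> body[0..6], body so far='ngvknf'
Chunk 2: stream[11..12]='4' size=0x4=4, data at stream[14..18]='ar2p' -> body[6..10], body so far='ngvknfar2p'
Chunk 3: stream[20..21]='0' size=0 (terminator). Final body='ngvknfar2p' (10 bytes)
Body byte 9 = 'p'

Answer: p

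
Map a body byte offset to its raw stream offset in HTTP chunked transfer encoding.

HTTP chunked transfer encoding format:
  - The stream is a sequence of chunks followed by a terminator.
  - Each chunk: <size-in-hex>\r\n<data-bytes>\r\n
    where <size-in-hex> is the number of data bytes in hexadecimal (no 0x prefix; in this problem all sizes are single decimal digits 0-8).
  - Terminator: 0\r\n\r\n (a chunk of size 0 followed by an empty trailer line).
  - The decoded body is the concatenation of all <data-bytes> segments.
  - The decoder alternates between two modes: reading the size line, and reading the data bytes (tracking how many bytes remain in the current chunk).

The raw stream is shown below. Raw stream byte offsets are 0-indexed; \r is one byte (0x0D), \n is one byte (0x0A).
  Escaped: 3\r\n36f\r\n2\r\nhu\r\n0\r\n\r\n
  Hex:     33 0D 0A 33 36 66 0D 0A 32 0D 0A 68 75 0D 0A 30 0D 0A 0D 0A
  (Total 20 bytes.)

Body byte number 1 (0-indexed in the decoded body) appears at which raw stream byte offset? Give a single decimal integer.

Chunk 1: stream[0..1]='3' size=0x3=3, data at stream[3..6]='36f' -> body[0..3], body so far='36f'
Chunk 2: stream[8..9]='2' size=0x2=2, data at stream[11..13]='hu' -> body[3..5], body so far='36fhu'
Chunk 3: stream[15..16]='0' size=0 (terminator). Final body='36fhu' (5 bytes)
Body byte 1 at stream offset 4

Answer: 4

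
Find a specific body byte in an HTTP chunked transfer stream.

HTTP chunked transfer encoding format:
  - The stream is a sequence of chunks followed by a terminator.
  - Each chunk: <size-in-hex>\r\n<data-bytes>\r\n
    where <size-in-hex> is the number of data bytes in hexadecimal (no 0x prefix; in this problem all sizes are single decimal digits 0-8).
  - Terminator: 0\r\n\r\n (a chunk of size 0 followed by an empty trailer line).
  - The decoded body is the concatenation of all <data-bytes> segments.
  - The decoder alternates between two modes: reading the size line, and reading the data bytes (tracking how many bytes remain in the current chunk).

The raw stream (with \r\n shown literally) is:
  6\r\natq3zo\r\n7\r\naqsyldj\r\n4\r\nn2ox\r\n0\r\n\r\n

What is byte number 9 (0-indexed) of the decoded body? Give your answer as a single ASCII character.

Answer: y

Derivation:
Chunk 1: stream[0..1]='6' size=0x6=6, data at stream[3..9]='atq3zo' -> body[0..6], body so far='atq3zo'
Chunk 2: stream[11..12]='7' size=0x7=7, data at stream[14..21]='aqsyldj' -> body[6..13], body so far='atq3zoaqsyldj'
Chunk 3: stream[23..24]='4' size=0x4=4, data at stream[26..30]='n2ox' -> body[13..17], body so far='atq3zoaqsyldjn2ox'
Chunk 4: stream[32..33]='0' size=0 (terminator). Final body='atq3zoaqsyldjn2ox' (17 bytes)
Body byte 9 = 'y'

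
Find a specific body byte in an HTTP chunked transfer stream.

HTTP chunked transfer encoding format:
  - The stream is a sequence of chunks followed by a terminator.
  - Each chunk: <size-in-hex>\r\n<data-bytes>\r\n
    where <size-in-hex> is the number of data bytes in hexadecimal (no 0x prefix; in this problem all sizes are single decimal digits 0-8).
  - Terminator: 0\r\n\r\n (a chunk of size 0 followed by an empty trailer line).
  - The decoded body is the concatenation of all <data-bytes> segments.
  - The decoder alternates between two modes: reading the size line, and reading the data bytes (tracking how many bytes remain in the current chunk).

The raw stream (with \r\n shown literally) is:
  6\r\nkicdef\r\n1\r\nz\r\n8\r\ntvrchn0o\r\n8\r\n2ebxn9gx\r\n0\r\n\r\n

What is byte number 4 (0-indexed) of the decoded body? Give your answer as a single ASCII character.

Answer: e

Derivation:
Chunk 1: stream[0..1]='6' size=0x6=6, data at stream[3..9]='kicdef' -> body[0..6], body so far='kicdef'
Chunk 2: stream[11..12]='1' size=0x1=1, data at stream[14..15]='z' -> body[6..7], body so far='kicdefz'
Chunk 3: stream[17..18]='8' size=0x8=8, data at stream[20..28]='tvrchn0o' -> body[7..15], body so far='kicdefztvrchn0o'
Chunk 4: stream[30..31]='8' size=0x8=8, data at stream[33..41]='2ebxn9gx' -> body[15..23], body so far='kicdefztvrchn0o2ebxn9gx'
Chunk 5: stream[43..44]='0' size=0 (terminator). Final body='kicdefztvrchn0o2ebxn9gx' (23 bytes)
Body byte 4 = 'e'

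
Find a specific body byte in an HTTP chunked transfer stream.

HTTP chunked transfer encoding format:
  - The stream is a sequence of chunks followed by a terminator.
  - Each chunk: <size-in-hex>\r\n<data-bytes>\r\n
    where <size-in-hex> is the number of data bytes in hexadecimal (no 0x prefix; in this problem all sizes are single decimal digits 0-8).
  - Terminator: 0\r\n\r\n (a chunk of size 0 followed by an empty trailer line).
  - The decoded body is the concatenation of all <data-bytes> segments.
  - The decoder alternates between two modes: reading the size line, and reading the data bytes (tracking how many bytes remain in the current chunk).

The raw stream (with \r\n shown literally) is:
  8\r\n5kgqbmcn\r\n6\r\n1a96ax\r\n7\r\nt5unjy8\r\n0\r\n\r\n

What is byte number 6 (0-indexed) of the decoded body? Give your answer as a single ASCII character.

Chunk 1: stream[0..1]='8' size=0x8=8, data at stream[3..11]='5kgqbmcn' -> body[0..8], body so far='5kgqbmcn'
Chunk 2: stream[13..14]='6' size=0x6=6, data at stream[16..22]='1a96ax' -> body[8..14], body so far='5kgqbmcn1a96ax'
Chunk 3: stream[24..25]='7' size=0x7=7, data at stream[27..34]='t5unjy8' -> body[14..21], body so far='5kgqbmcn1a96axt5unjy8'
Chunk 4: stream[36..37]='0' size=0 (terminator). Final body='5kgqbmcn1a96axt5unjy8' (21 bytes)
Body byte 6 = 'c'

Answer: c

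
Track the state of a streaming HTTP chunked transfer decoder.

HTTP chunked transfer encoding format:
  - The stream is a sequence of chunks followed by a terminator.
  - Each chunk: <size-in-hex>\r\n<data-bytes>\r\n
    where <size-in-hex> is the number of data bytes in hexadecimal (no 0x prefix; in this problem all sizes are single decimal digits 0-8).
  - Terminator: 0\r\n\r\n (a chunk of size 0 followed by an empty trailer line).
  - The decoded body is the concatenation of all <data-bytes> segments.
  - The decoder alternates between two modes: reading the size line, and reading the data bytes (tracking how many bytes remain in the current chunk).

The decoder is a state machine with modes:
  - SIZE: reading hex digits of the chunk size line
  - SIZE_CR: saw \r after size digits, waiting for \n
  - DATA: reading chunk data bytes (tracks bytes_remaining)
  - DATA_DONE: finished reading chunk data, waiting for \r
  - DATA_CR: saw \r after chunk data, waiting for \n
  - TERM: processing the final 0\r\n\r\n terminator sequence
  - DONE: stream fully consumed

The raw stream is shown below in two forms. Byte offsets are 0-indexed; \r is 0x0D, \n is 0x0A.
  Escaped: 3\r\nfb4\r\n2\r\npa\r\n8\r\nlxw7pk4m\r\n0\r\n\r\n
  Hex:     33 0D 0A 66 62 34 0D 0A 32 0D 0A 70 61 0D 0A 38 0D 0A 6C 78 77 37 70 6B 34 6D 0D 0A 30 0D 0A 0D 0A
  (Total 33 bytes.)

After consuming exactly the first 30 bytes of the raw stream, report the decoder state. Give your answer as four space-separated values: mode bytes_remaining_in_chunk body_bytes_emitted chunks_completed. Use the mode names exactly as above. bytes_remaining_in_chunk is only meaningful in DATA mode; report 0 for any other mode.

Answer: SIZE_CR 0 13 3

Derivation:
Byte 0 = '3': mode=SIZE remaining=0 emitted=0 chunks_done=0
Byte 1 = 0x0D: mode=SIZE_CR remaining=0 emitted=0 chunks_done=0
Byte 2 = 0x0A: mode=DATA remaining=3 emitted=0 chunks_done=0
Byte 3 = 'f': mode=DATA remaining=2 emitted=1 chunks_done=0
Byte 4 = 'b': mode=DATA remaining=1 emitted=2 chunks_done=0
Byte 5 = '4': mode=DATA_DONE remaining=0 emitted=3 chunks_done=0
Byte 6 = 0x0D: mode=DATA_CR remaining=0 emitted=3 chunks_done=0
Byte 7 = 0x0A: mode=SIZE remaining=0 emitted=3 chunks_done=1
Byte 8 = '2': mode=SIZE remaining=0 emitted=3 chunks_done=1
Byte 9 = 0x0D: mode=SIZE_CR remaining=0 emitted=3 chunks_done=1
Byte 10 = 0x0A: mode=DATA remaining=2 emitted=3 chunks_done=1
Byte 11 = 'p': mode=DATA remaining=1 emitted=4 chunks_done=1
Byte 12 = 'a': mode=DATA_DONE remaining=0 emitted=5 chunks_done=1
Byte 13 = 0x0D: mode=DATA_CR remaining=0 emitted=5 chunks_done=1
Byte 14 = 0x0A: mode=SIZE remaining=0 emitted=5 chunks_done=2
Byte 15 = '8': mode=SIZE remaining=0 emitted=5 chunks_done=2
Byte 16 = 0x0D: mode=SIZE_CR remaining=0 emitted=5 chunks_done=2
Byte 17 = 0x0A: mode=DATA remaining=8 emitted=5 chunks_done=2
Byte 18 = 'l': mode=DATA remaining=7 emitted=6 chunks_done=2
Byte 19 = 'x': mode=DATA remaining=6 emitted=7 chunks_done=2
Byte 20 = 'w': mode=DATA remaining=5 emitted=8 chunks_done=2
Byte 21 = '7': mode=DATA remaining=4 emitted=9 chunks_done=2
Byte 22 = 'p': mode=DATA remaining=3 emitted=10 chunks_done=2
Byte 23 = 'k': mode=DATA remaining=2 emitted=11 chunks_done=2
Byte 24 = '4': mode=DATA remaining=1 emitted=12 chunks_done=2
Byte 25 = 'm': mode=DATA_DONE remaining=0 emitted=13 chunks_done=2
Byte 26 = 0x0D: mode=DATA_CR remaining=0 emitted=13 chunks_done=2
Byte 27 = 0x0A: mode=SIZE remaining=0 emitted=13 chunks_done=3
Byte 28 = '0': mode=SIZE remaining=0 emitted=13 chunks_done=3
Byte 29 = 0x0D: mode=SIZE_CR remaining=0 emitted=13 chunks_done=3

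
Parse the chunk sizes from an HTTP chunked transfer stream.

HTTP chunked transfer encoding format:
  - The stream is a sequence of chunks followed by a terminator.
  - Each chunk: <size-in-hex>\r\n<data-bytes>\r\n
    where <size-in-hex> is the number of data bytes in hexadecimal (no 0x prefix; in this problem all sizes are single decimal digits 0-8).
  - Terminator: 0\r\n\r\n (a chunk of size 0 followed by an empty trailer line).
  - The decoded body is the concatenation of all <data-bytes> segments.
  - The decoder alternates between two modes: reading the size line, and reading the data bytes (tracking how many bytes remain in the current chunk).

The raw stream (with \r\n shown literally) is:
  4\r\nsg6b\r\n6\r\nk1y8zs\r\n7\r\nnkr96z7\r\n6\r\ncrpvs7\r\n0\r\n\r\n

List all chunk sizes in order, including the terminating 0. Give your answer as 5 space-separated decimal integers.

Answer: 4 6 7 6 0

Derivation:
Chunk 1: stream[0..1]='4' size=0x4=4, data at stream[3..7]='sg6b' -> body[0..4], body so far='sg6b'
Chunk 2: stream[9..10]='6' size=0x6=6, data at stream[12..18]='k1y8zs' -> body[4..10], body so far='sg6bk1y8zs'
Chunk 3: stream[20..21]='7' size=0x7=7, data at stream[23..30]='nkr96z7' -> body[10..17], body so far='sg6bk1y8zsnkr96z7'
Chunk 4: stream[32..33]='6' size=0x6=6, data at stream[35..41]='crpvs7' -> body[17..23], body so far='sg6bk1y8zsnkr96z7crpvs7'
Chunk 5: stream[43..44]='0' size=0 (terminator). Final body='sg6bk1y8zsnkr96z7crpvs7' (23 bytes)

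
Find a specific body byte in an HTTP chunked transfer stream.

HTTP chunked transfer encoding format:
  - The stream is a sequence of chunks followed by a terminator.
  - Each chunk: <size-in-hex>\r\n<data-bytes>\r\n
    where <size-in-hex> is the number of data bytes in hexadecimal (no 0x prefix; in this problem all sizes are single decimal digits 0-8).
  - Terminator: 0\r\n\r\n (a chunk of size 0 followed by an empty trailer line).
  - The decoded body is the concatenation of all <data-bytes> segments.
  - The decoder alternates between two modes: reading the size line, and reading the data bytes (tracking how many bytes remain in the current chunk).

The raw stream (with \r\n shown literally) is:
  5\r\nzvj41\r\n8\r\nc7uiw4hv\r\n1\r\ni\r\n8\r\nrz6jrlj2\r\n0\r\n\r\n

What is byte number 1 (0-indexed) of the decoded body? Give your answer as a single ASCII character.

Answer: v

Derivation:
Chunk 1: stream[0..1]='5' size=0x5=5, data at stream[3..8]='zvj41' -> body[0..5], body so far='zvj41'
Chunk 2: stream[10..11]='8' size=0x8=8, data at stream[13..21]='c7uiw4hv' -> body[5..13], body so far='zvj41c7uiw4hv'
Chunk 3: stream[23..24]='1' size=0x1=1, data at stream[26..27]='i' -> body[13..14], body so far='zvj41c7uiw4hvi'
Chunk 4: stream[29..30]='8' size=0x8=8, data at stream[32..40]='rz6jrlj2' -> body[14..22], body so far='zvj41c7uiw4hvirz6jrlj2'
Chunk 5: stream[42..43]='0' size=0 (terminator). Final body='zvj41c7uiw4hvirz6jrlj2' (22 bytes)
Body byte 1 = 'v'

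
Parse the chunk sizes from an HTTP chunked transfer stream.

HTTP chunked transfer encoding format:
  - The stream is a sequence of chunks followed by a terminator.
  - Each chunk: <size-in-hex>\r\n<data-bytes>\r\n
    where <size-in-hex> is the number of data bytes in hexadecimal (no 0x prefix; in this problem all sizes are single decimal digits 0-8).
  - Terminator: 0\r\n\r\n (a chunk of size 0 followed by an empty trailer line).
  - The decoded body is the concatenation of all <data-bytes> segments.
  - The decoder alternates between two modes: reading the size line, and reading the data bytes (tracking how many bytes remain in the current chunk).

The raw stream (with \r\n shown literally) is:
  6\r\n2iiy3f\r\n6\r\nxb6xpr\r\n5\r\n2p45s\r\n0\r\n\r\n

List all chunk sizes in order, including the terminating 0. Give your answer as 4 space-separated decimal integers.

Answer: 6 6 5 0

Derivation:
Chunk 1: stream[0..1]='6' size=0x6=6, data at stream[3..9]='2iiy3f' -> body[0..6], body so far='2iiy3f'
Chunk 2: stream[11..12]='6' size=0x6=6, data at stream[14..20]='xb6xpr' -> body[6..12], body so far='2iiy3fxb6xpr'
Chunk 3: stream[22..23]='5' size=0x5=5, data at stream[25..30]='2p45s' -> body[12..17], body so far='2iiy3fxb6xpr2p45s'
Chunk 4: stream[32..33]='0' size=0 (terminator). Final body='2iiy3fxb6xpr2p45s' (17 bytes)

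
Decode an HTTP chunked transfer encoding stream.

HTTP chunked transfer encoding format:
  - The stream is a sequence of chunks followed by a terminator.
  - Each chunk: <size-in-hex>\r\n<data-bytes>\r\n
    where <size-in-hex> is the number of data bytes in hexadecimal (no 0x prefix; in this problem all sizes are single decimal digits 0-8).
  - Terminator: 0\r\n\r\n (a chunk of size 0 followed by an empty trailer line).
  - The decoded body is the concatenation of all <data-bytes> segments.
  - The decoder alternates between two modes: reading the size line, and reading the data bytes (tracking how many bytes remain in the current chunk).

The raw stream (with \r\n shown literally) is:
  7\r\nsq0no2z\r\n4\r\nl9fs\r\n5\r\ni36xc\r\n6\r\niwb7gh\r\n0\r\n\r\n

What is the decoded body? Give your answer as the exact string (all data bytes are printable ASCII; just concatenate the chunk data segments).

Answer: sq0no2zl9fsi36xciwb7gh

Derivation:
Chunk 1: stream[0..1]='7' size=0x7=7, data at stream[3..10]='sq0no2z' -> body[0..7], body so far='sq0no2z'
Chunk 2: stream[12..13]='4' size=0x4=4, data at stream[15..19]='l9fs' -> body[7..11], body so far='sq0no2zl9fs'
Chunk 3: stream[21..22]='5' size=0x5=5, data at stream[24..29]='i36xc' -> body[11..16], body so far='sq0no2zl9fsi36xc'
Chunk 4: stream[31..32]='6' size=0x6=6, data at stream[34..40]='iwb7gh' -> body[16..22], body so far='sq0no2zl9fsi36xciwb7gh'
Chunk 5: stream[42..43]='0' size=0 (terminator). Final body='sq0no2zl9fsi36xciwb7gh' (22 bytes)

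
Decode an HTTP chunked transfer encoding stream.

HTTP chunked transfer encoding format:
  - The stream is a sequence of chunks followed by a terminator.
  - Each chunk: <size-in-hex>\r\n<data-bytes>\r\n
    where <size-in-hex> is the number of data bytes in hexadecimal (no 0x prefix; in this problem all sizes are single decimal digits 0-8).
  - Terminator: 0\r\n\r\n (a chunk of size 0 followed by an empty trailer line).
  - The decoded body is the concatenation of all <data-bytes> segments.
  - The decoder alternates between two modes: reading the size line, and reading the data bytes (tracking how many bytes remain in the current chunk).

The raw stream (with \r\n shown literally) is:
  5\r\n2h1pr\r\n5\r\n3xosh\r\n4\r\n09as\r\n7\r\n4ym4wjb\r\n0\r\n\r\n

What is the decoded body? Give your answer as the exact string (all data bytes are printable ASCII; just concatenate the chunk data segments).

Chunk 1: stream[0..1]='5' size=0x5=5, data at stream[3..8]='2h1pr' -> body[0..5], body so far='2h1pr'
Chunk 2: stream[10..11]='5' size=0x5=5, data at stream[13..18]='3xosh' -> body[5..10], body so far='2h1pr3xosh'
Chunk 3: stream[20..21]='4' size=0x4=4, data at stream[23..27]='09as' -> body[10..14], body so far='2h1pr3xosh09as'
Chunk 4: stream[29..30]='7' size=0x7=7, data at stream[32..39]='4ym4wjb' -> body[14..21], body so far='2h1pr3xosh09as4ym4wjb'
Chunk 5: stream[41..42]='0' size=0 (terminator). Final body='2h1pr3xosh09as4ym4wjb' (21 bytes)

Answer: 2h1pr3xosh09as4ym4wjb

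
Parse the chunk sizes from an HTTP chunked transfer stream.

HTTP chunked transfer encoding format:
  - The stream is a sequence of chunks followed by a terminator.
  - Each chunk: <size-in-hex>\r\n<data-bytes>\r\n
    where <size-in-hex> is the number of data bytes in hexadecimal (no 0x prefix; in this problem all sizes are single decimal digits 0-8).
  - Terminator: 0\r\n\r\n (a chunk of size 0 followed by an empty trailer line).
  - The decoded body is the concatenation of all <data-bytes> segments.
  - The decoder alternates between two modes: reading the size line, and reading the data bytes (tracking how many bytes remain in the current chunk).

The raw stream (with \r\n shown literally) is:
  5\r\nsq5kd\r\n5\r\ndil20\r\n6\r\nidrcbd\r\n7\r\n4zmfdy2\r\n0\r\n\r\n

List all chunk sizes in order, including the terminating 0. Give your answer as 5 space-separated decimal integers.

Answer: 5 5 6 7 0

Derivation:
Chunk 1: stream[0..1]='5' size=0x5=5, data at stream[3..8]='sq5kd' -> body[0..5], body so far='sq5kd'
Chunk 2: stream[10..11]='5' size=0x5=5, data at stream[13..18]='dil20' -> body[5..10], body so far='sq5kddil20'
Chunk 3: stream[20..21]='6' size=0x6=6, data at stream[23..29]='idrcbd' -> body[10..16], body so far='sq5kddil20idrcbd'
Chunk 4: stream[31..32]='7' size=0x7=7, data at stream[34..41]='4zmfdy2' -> body[16..23], body so far='sq5kddil20idrcbd4zmfdy2'
Chunk 5: stream[43..44]='0' size=0 (terminator). Final body='sq5kddil20idrcbd4zmfdy2' (23 bytes)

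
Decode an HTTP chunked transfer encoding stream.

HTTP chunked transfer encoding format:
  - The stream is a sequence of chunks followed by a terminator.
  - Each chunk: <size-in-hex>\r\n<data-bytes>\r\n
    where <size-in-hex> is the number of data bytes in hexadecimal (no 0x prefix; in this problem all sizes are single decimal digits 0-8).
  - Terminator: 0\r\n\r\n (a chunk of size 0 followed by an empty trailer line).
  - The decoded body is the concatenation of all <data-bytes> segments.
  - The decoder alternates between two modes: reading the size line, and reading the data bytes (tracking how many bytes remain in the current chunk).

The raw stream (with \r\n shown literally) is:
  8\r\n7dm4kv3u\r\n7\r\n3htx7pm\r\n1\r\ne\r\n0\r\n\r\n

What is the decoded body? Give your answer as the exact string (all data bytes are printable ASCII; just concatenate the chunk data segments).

Chunk 1: stream[0..1]='8' size=0x8=8, data at stream[3..11]='7dm4kv3u' -> body[0..8], body so far='7dm4kv3u'
Chunk 2: stream[13..14]='7' size=0x7=7, data at stream[16..23]='3htx7pm' -> body[8..15], body so far='7dm4kv3u3htx7pm'
Chunk 3: stream[25..26]='1' size=0x1=1, data at stream[28..29]='e' -> body[15..16], body so far='7dm4kv3u3htx7pme'
Chunk 4: stream[31..32]='0' size=0 (terminator). Final body='7dm4kv3u3htx7pme' (16 bytes)

Answer: 7dm4kv3u3htx7pme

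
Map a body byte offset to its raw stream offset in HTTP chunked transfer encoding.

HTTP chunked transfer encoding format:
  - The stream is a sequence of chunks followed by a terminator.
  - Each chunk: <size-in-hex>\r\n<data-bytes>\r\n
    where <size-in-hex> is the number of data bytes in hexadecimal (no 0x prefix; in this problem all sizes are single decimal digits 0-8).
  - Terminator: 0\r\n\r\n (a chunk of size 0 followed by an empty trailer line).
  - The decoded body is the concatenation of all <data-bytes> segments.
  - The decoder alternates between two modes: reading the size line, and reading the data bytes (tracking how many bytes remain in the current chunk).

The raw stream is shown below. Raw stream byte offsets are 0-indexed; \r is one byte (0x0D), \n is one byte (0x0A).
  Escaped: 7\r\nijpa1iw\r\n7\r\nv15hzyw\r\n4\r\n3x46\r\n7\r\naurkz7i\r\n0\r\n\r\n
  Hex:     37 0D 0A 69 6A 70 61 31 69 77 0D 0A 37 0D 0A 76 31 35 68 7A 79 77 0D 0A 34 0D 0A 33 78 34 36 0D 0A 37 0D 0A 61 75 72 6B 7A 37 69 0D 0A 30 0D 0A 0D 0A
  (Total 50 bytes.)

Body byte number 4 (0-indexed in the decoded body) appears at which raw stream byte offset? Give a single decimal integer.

Answer: 7

Derivation:
Chunk 1: stream[0..1]='7' size=0x7=7, data at stream[3..10]='ijpa1iw' -> body[0..7], body so far='ijpa1iw'
Chunk 2: stream[12..13]='7' size=0x7=7, data at stream[15..22]='v15hzyw' -> body[7..14], body so far='ijpa1iwv15hzyw'
Chunk 3: stream[24..25]='4' size=0x4=4, data at stream[27..31]='3x46' -> body[14..18], body so far='ijpa1iwv15hzyw3x46'
Chunk 4: stream[33..34]='7' size=0x7=7, data at stream[36..43]='aurkz7i' -> body[18..25], body so far='ijpa1iwv15hzyw3x46aurkz7i'
Chunk 5: stream[45..46]='0' size=0 (terminator). Final body='ijpa1iwv15hzyw3x46aurkz7i' (25 bytes)
Body byte 4 at stream offset 7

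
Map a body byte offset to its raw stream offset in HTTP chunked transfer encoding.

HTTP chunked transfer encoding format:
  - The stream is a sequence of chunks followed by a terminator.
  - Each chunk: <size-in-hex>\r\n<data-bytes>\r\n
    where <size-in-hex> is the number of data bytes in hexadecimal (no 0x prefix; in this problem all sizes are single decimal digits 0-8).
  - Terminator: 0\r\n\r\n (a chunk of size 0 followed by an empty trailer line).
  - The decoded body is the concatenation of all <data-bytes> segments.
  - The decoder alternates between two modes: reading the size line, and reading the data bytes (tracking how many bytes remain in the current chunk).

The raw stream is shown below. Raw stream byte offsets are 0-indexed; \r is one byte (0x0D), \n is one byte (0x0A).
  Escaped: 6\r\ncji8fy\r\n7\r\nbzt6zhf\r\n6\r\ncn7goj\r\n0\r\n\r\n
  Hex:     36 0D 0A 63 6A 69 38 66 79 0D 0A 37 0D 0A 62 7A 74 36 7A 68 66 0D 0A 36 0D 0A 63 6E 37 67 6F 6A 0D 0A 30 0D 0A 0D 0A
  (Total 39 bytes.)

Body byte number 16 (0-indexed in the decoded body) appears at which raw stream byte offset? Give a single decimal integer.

Answer: 29

Derivation:
Chunk 1: stream[0..1]='6' size=0x6=6, data at stream[3..9]='cji8fy' -> body[0..6], body so far='cji8fy'
Chunk 2: stream[11..12]='7' size=0x7=7, data at stream[14..21]='bzt6zhf' -> body[6..13], body so far='cji8fybzt6zhf'
Chunk 3: stream[23..24]='6' size=0x6=6, data at stream[26..32]='cn7goj' -> body[13..19], body so far='cji8fybzt6zhfcn7goj'
Chunk 4: stream[34..35]='0' size=0 (terminator). Final body='cji8fybzt6zhfcn7goj' (19 bytes)
Body byte 16 at stream offset 29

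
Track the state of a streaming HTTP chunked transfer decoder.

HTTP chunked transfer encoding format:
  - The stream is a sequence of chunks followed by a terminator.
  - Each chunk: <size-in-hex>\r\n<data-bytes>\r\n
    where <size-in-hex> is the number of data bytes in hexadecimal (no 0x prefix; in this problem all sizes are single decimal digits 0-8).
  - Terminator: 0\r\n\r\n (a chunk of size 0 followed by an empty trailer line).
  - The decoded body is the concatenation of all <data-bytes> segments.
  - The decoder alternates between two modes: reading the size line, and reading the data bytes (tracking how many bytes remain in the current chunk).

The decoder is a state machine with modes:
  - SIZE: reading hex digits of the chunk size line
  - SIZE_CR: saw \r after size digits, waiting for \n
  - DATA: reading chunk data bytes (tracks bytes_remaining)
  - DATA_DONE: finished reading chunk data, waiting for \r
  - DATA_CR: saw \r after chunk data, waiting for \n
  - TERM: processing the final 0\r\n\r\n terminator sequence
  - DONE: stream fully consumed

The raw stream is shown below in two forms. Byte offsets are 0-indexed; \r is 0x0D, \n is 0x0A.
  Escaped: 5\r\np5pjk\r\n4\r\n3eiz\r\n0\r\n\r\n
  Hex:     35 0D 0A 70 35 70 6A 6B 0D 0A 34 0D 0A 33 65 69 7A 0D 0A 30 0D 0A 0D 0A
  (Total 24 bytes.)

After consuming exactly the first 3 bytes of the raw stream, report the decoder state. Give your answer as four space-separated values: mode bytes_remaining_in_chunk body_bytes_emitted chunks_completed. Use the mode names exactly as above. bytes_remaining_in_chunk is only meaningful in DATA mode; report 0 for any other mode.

Answer: DATA 5 0 0

Derivation:
Byte 0 = '5': mode=SIZE remaining=0 emitted=0 chunks_done=0
Byte 1 = 0x0D: mode=SIZE_CR remaining=0 emitted=0 chunks_done=0
Byte 2 = 0x0A: mode=DATA remaining=5 emitted=0 chunks_done=0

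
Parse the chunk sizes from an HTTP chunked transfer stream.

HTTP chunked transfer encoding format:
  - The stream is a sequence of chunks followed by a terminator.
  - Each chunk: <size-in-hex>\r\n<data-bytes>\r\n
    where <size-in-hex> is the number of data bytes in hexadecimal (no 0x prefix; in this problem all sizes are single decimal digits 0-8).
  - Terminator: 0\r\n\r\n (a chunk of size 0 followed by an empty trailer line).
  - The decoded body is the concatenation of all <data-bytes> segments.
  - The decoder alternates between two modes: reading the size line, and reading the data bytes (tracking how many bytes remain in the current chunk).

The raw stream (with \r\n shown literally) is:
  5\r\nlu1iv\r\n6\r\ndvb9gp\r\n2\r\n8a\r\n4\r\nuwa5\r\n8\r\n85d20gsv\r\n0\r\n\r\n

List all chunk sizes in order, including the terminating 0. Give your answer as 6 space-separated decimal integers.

Answer: 5 6 2 4 8 0

Derivation:
Chunk 1: stream[0..1]='5' size=0x5=5, data at stream[3..8]='lu1iv' -> body[0..5], body so far='lu1iv'
Chunk 2: stream[10..11]='6' size=0x6=6, data at stream[13..19]='dvb9gp' -> body[5..11], body so far='lu1ivdvb9gp'
Chunk 3: stream[21..22]='2' size=0x2=2, data at stream[24..26]='8a' -> body[11..13], body so far='lu1ivdvb9gp8a'
Chunk 4: stream[28..29]='4' size=0x4=4, data at stream[31..35]='uwa5' -> body[13..17], body so far='lu1ivdvb9gp8auwa5'
Chunk 5: stream[37..38]='8' size=0x8=8, data at stream[40..48]='85d20gsv' -> body[17..25], body so far='lu1ivdvb9gp8auwa585d20gsv'
Chunk 6: stream[50..51]='0' size=0 (terminator). Final body='lu1ivdvb9gp8auwa585d20gsv' (25 bytes)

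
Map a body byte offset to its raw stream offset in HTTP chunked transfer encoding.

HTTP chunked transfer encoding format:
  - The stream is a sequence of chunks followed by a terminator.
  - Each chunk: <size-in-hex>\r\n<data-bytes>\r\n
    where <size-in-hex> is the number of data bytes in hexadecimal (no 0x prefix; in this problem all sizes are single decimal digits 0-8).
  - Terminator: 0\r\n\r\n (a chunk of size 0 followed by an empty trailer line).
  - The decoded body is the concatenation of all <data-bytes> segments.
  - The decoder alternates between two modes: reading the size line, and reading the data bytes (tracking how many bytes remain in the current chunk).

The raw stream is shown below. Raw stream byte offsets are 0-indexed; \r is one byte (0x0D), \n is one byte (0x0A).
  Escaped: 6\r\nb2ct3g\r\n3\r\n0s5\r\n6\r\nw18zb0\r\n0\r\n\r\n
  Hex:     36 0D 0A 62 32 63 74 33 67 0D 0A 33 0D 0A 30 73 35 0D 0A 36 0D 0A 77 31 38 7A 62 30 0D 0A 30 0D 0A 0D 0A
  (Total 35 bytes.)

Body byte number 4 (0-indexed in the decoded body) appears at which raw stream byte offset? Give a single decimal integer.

Chunk 1: stream[0..1]='6' size=0x6=6, data at stream[3..9]='b2ct3g' -> body[0..6], body so far='b2ct3g'
Chunk 2: stream[11..12]='3' size=0x3=3, data at stream[14..17]='0s5' -> body[6..9], body so far='b2ct3g0s5'
Chunk 3: stream[19..20]='6' size=0x6=6, data at stream[22..28]='w18zb0' -> body[9..15], body so far='b2ct3g0s5w18zb0'
Chunk 4: stream[30..31]='0' size=0 (terminator). Final body='b2ct3g0s5w18zb0' (15 bytes)
Body byte 4 at stream offset 7

Answer: 7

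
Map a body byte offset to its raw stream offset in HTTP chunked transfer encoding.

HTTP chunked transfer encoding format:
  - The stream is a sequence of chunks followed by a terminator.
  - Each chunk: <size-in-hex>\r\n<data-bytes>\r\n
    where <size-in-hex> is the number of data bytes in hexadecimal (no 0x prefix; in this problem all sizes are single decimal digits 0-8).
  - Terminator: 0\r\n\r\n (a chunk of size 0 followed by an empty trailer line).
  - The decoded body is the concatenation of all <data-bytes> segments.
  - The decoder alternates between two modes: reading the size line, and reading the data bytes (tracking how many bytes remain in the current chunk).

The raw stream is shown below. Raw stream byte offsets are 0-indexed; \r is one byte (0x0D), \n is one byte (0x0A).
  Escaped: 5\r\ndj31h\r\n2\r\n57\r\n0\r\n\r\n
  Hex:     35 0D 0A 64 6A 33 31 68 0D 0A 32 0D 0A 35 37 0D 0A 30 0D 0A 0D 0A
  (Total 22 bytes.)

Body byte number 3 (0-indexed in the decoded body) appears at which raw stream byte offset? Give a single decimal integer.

Chunk 1: stream[0..1]='5' size=0x5=5, data at stream[3..8]='dj31h' -> body[0..5], body so far='dj31h'
Chunk 2: stream[10..11]='2' size=0x2=2, data at stream[13..15]='57' -> body[5..7], body so far='dj31h57'
Chunk 3: stream[17..18]='0' size=0 (terminator). Final body='dj31h57' (7 bytes)
Body byte 3 at stream offset 6

Answer: 6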